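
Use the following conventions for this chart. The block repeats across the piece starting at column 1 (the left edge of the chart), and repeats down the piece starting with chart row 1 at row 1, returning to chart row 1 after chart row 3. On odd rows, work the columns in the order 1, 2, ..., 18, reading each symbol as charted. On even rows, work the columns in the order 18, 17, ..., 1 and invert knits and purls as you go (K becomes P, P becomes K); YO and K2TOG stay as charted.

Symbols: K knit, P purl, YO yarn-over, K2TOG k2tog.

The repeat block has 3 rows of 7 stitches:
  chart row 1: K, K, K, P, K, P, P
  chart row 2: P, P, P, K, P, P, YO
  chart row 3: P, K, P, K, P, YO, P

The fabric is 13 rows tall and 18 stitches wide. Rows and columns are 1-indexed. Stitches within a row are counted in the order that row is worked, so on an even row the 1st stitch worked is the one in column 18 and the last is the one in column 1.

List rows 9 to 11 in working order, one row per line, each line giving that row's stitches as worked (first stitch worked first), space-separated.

Result:
P K P K P YO P P K P K P YO P P K P K
K P P P K K P K P P P K K P K P P P
P P P K P P YO P P P K P P YO P P P K

Derivation:
Row 9: chart row 3, RS - tile across columns 1-18 and work as-is.
Row 10: chart row 1, WS - tiled (columns 1-18): K K K P K P P K K K P K P P K K K P; work from column 18 back to 1 with K<->P swapped.
Row 11: chart row 2, RS - tile across columns 1-18 and work as-is.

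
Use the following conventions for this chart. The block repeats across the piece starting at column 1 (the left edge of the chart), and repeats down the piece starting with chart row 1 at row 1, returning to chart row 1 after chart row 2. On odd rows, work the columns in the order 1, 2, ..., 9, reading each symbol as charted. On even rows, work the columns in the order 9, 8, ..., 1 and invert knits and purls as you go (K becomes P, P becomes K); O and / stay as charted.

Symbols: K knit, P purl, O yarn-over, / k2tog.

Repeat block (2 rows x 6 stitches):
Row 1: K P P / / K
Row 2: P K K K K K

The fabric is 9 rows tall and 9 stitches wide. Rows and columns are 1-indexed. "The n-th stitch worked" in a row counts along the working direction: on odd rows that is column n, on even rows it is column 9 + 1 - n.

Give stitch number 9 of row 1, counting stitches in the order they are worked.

Row 1: (1-1) mod 2 = 0, so use chart row 1. Odd row -> RS.
Chart row 1 tiled across columns 1-9: K P P / / K K P P
RS: work column 1 to column 9, symbols as charted — the tiled row is the row as worked.
The 9th stitch worked is P.

Stitch:
P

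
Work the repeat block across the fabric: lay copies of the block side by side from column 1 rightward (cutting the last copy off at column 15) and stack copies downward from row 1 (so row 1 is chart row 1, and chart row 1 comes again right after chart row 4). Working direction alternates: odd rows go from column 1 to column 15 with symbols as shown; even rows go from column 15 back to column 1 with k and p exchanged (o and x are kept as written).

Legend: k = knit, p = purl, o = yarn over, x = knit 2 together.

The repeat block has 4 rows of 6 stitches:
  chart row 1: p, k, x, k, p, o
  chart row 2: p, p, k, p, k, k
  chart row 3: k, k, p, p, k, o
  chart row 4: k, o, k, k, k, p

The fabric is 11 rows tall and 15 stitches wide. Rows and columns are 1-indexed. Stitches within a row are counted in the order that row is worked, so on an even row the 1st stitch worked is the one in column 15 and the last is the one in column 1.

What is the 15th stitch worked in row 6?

Row 6: (6-1) mod 4 = 1, so use chart row 2. Even row -> WS.
Chart row 2 tiled across columns 1-15: p p k p k k p p k p k k p p k
WS row: flip the tiled sequence (start at column 15) and apply k<->p; o and x stay.
Row 6 as worked: p k k p p k p k k p p k p k k
Counting 15 along the worked row gives k.

== STITCH ==
k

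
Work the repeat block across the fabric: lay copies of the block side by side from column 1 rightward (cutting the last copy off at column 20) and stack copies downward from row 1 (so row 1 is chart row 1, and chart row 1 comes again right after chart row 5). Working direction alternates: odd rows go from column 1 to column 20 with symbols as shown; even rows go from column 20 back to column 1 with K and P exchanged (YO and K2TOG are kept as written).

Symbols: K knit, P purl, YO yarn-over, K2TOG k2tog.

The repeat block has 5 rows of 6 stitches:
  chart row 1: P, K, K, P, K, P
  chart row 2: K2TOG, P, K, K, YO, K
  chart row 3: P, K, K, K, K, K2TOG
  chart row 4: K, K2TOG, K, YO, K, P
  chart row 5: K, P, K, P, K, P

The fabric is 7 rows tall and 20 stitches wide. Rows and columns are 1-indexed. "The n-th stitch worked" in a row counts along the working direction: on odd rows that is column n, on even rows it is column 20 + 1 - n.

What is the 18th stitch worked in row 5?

For row 5: chart row = ((5-1) mod 5) + 1 = 5; this is a RS (odd) row.
Chart row 5 tiled across columns 1-20: K P K P K P K P K P K P K P K P K P K P
Right side: take the tiled row as-is (worked left to right from column 1).
The 18th stitch worked is P.

Result:
P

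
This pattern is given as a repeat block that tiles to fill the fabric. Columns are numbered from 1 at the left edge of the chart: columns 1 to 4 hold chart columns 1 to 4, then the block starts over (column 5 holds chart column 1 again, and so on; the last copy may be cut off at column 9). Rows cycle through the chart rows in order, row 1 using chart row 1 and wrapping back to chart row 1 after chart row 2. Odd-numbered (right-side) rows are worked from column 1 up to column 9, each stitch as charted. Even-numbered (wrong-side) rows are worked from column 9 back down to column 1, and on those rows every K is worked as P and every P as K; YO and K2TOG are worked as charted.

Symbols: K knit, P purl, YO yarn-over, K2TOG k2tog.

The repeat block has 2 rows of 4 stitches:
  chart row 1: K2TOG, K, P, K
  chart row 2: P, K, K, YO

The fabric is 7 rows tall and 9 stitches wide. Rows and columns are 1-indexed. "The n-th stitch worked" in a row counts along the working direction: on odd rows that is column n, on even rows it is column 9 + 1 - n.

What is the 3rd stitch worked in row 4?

== STITCH ==
P

Derivation:
Row 4 uses chart row ((4-1) mod 2)+1 = 2. Row 4 is even, so WS.
Chart row 2 tiled across columns 1-9: P K K YO P K K YO P
WS row: flip the tiled sequence (start at column 9) and apply K<->P; YO and K2TOG stay.
Row 4 as worked: K YO P P K YO P P K
The 3rd stitch worked is P.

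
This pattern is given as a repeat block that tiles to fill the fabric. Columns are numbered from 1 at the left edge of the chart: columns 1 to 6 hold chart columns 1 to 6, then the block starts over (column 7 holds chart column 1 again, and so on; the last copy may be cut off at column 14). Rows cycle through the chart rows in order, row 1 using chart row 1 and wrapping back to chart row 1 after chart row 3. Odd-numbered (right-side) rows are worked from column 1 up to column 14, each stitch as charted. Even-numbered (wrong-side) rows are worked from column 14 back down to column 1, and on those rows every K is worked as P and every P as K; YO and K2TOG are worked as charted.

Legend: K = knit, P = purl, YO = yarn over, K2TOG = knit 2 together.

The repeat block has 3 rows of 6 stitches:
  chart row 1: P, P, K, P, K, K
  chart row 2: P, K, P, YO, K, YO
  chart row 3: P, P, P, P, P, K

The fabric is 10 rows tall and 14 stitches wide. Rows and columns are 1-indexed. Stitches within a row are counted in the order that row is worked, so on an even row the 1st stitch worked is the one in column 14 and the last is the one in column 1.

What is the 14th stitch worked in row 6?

For row 6: chart row = ((6-1) mod 3) + 1 = 3; this is a WS (even) row.
Chart row 3 tiled across columns 1-14: P P P P P K P P P P P K P P
WS: work from column 14 back to column 1 (reverse the tiled row), swapping K<->P (YO and K2TOG unchanged).
Row 6 as worked: K K P K K K K K P K K K K K
The 14th stitch worked is K.

Result:
K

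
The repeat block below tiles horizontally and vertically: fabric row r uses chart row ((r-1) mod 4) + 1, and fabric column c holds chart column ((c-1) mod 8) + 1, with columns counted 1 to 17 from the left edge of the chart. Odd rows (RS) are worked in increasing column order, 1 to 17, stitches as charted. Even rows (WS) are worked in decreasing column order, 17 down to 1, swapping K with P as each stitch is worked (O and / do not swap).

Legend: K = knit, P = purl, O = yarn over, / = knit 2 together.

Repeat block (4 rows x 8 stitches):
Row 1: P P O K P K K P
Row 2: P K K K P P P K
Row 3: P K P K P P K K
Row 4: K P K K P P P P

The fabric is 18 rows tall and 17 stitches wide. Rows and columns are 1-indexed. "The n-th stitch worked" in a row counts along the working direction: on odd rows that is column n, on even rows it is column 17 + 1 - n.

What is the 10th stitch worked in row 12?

== STITCH ==
K

Derivation:
Row 12: (12-1) mod 4 = 3, so use chart row 4. Even row -> WS.
Chart row 4 tiled across columns 1-17: K P K K P P P P K P K K P P P P K
WS row: flip the tiled sequence (start at column 17) and apply K<->P; O and / stay.
Row 12 as worked: P K K K K P P K P K K K K P P K P
The 10th stitch worked is K.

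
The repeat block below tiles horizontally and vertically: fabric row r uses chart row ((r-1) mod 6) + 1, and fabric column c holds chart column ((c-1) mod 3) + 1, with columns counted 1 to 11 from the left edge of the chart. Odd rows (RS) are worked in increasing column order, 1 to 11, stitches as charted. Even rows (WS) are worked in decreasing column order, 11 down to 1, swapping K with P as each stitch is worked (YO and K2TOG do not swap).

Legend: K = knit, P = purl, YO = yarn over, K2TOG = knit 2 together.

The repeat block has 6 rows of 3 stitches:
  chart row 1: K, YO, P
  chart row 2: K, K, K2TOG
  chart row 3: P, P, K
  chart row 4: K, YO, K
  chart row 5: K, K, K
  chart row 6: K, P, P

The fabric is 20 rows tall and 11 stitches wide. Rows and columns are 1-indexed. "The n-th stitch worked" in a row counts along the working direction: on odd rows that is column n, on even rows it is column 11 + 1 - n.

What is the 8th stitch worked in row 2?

Row 2: (2-1) mod 6 = 1, so use chart row 2. Even row -> WS.
Chart row 2 tiled across columns 1-11: K K K2TOG K K K2TOG K K K2TOG K K
WS: work from column 11 back to column 1 (reverse the tiled row), swapping K<->P (YO and K2TOG unchanged).
Row 2 as worked: P P K2TOG P P K2TOG P P K2TOG P P
Stitch 8 in working order -> P

Stitch:
P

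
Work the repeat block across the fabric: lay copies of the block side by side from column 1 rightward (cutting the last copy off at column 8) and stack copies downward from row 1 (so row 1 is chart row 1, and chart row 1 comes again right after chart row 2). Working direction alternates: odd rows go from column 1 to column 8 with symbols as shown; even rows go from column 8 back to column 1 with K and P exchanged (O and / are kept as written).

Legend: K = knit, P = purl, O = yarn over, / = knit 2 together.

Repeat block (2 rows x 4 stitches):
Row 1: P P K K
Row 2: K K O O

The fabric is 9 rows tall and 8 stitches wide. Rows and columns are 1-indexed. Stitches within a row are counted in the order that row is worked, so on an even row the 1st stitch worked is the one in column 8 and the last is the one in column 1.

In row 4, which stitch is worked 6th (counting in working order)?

For row 4: chart row = ((4-1) mod 2) + 1 = 2; this is a WS (even) row.
Chart row 2 tiled across columns 1-8: K K O O K K O O
WS row: flip the tiled sequence (start at column 8) and apply K<->P; O and / stay.
Row 4 as worked: O O P P O O P P
Counting 6 along the worked row gives O.

Result:
O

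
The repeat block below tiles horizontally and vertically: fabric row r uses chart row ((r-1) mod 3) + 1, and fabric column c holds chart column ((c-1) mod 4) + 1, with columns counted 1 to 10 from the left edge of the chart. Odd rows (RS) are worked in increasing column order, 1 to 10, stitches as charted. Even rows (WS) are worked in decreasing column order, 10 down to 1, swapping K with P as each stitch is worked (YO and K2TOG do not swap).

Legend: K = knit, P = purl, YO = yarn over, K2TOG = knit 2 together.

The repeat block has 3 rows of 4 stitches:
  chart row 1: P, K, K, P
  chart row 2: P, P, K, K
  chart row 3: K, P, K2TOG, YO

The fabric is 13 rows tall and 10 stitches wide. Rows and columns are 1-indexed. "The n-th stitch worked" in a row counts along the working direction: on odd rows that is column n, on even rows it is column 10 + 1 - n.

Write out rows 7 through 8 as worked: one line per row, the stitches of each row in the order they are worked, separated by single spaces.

Row 7: chart row 1, RS - tile across columns 1-10 and work as-is.
Row 8: chart row 2, WS - tiled (columns 1-10): P P K K P P K K P P; work from column 10 back to 1 with K<->P swapped.

== ROWS AS WORKED ==
P K K P P K K P P K
K K P P K K P P K K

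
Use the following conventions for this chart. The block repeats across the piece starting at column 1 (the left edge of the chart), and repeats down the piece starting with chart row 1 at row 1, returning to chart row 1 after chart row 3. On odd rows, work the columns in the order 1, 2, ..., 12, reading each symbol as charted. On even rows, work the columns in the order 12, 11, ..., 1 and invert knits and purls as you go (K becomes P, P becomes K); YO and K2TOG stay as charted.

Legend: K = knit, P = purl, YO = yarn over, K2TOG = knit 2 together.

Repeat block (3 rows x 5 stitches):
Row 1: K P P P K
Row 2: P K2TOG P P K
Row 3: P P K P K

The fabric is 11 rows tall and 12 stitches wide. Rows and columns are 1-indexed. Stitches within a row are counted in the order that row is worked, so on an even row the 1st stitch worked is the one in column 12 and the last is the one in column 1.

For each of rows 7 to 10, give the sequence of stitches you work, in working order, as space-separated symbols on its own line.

Result:
K P P P K K P P P K K P
K2TOG K P K K K2TOG K P K K K2TOG K
P P K P K P P K P K P P
K P P K K K P P K K K P

Derivation:
Row 7: chart row 1, RS - tile across columns 1-12 and work as-is.
Row 8: chart row 2, WS - tiled (columns 1-12): P K2TOG P P K P K2TOG P P K P K2TOG; work from column 12 back to 1 with K<->P swapped.
Row 9: chart row 3, RS - tile across columns 1-12 and work as-is.
Row 10: chart row 1, WS - tiled (columns 1-12): K P P P K K P P P K K P; work from column 12 back to 1 with K<->P swapped.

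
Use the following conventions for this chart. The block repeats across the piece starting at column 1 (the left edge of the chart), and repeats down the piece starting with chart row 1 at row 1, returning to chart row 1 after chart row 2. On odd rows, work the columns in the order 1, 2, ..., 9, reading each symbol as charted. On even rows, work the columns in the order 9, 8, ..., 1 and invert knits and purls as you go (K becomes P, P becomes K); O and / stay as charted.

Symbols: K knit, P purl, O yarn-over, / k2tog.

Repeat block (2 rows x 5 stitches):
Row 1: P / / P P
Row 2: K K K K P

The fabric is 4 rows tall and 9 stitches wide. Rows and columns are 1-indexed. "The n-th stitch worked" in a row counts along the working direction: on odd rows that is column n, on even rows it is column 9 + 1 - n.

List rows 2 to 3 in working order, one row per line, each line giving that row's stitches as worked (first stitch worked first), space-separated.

== ROWS AS WORKED ==
P P P P K P P P P
P / / P P P / / P

Derivation:
Row 2: chart row 2, WS - tiled (columns 1-9): K K K K P K K K K; work from column 9 back to 1 with K<->P swapped.
Row 3: chart row 1, RS - tile across columns 1-9 and work as-is.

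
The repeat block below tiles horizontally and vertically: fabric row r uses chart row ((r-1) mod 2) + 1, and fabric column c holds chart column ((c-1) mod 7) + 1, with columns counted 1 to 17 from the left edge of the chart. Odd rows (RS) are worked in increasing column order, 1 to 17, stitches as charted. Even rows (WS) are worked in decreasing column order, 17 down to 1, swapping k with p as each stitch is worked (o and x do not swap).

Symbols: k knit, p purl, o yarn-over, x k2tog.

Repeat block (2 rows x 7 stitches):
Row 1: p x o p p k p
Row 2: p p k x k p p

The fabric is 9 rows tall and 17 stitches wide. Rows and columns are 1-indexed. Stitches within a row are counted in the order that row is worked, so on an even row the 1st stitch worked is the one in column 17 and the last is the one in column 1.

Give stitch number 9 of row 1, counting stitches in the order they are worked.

For row 1: chart row = ((1-1) mod 2) + 1 = 1; this is a RS (odd) row.
Chart row 1 tiled across columns 1-17: p x o p p k p p x o p p k p p x o
RS: work column 1 to column 17, symbols as charted — the tiled row is the row as worked.
Stitch 9 in working order -> x

Stitch:
x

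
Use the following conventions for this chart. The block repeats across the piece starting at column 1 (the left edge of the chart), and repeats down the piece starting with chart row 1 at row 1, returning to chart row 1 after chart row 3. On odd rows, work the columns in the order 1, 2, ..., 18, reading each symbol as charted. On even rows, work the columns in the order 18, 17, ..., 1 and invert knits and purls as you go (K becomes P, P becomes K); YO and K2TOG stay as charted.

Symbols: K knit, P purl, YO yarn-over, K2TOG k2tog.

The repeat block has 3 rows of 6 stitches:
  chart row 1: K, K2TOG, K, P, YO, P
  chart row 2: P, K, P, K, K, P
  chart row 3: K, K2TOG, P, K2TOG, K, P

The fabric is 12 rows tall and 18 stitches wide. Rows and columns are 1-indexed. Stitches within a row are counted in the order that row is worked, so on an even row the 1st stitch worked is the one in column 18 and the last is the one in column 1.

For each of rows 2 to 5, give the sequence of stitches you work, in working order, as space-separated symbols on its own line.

Row 2: chart row 2, WS - tiled (columns 1-18): P K P K K P P K P K K P P K P K K P; work from column 18 back to 1 with K<->P swapped.
Row 3: chart row 3, RS - tile across columns 1-18 and work as-is.
Row 4: chart row 1, WS - tiled (columns 1-18): K K2TOG K P YO P K K2TOG K P YO P K K2TOG K P YO P; work from column 18 back to 1 with K<->P swapped.
Row 5: chart row 2, RS - tile across columns 1-18 and work as-is.

Rows as worked:
K P P K P K K P P K P K K P P K P K
K K2TOG P K2TOG K P K K2TOG P K2TOG K P K K2TOG P K2TOG K P
K YO K P K2TOG P K YO K P K2TOG P K YO K P K2TOG P
P K P K K P P K P K K P P K P K K P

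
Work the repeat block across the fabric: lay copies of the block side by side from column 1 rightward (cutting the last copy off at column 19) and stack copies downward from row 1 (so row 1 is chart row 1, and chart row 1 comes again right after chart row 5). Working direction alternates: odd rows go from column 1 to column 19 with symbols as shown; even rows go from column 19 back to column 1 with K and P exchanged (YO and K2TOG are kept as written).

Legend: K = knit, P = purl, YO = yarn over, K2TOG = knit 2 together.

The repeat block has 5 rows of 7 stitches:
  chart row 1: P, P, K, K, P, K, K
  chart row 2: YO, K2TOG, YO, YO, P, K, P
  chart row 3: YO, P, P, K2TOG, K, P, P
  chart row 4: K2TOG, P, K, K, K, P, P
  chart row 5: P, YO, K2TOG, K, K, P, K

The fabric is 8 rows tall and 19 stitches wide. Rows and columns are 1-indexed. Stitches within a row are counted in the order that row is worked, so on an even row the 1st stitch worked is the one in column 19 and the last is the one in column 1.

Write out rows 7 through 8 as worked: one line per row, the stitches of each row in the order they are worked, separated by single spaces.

Row 7: chart row 2, RS - tile across columns 1-19 and work as-is.
Row 8: chart row 3, WS - tiled (columns 1-19): YO P P K2TOG K P P YO P P K2TOG K P P YO P P K2TOG K; work from column 19 back to 1 with K<->P swapped.

Rows as worked:
YO K2TOG YO YO P K P YO K2TOG YO YO P K P YO K2TOG YO YO P
P K2TOG K K YO K K P K2TOG K K YO K K P K2TOG K K YO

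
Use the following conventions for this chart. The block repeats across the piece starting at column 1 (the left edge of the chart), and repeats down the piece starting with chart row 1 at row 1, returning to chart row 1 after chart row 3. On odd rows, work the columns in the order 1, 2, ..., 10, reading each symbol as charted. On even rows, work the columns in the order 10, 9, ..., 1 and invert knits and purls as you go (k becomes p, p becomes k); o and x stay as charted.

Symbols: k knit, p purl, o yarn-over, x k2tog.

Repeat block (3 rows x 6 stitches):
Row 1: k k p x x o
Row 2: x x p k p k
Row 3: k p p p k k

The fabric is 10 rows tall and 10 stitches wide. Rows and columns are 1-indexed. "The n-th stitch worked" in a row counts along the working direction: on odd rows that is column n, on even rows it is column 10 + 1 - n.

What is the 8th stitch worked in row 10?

== STITCH ==
k

Derivation:
For row 10: chart row = ((10-1) mod 3) + 1 = 1; this is a WS (even) row.
Chart row 1 tiled across columns 1-10: k k p x x o k k p x
Wrong side: read the tiled row from column 10 down to 1 and exchange k with p (leave o, x).
Row 10 as worked: x k p p o x x k p p
Counting 8 along the worked row gives k.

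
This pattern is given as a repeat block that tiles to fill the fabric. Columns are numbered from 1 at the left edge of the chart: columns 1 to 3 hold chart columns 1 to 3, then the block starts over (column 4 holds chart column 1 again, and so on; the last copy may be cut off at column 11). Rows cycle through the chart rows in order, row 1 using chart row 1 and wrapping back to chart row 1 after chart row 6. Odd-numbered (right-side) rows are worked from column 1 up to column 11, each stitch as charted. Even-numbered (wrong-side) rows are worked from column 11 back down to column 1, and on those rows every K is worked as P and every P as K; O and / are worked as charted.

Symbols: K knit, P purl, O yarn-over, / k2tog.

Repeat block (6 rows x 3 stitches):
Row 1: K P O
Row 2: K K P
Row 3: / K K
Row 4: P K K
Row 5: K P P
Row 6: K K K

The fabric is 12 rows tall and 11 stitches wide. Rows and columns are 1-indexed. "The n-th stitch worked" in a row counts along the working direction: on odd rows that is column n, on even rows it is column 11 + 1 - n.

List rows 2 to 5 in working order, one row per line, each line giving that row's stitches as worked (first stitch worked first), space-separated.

Row 2: chart row 2, WS - tiled (columns 1-11): K K P K K P K K P K K; work from column 11 back to 1 with K<->P swapped.
Row 3: chart row 3, RS - tile across columns 1-11 and work as-is.
Row 4: chart row 4, WS - tiled (columns 1-11): P K K P K K P K K P K; work from column 11 back to 1 with K<->P swapped.
Row 5: chart row 5, RS - tile across columns 1-11 and work as-is.

== ROWS AS WORKED ==
P P K P P K P P K P P
/ K K / K K / K K / K
P K P P K P P K P P K
K P P K P P K P P K P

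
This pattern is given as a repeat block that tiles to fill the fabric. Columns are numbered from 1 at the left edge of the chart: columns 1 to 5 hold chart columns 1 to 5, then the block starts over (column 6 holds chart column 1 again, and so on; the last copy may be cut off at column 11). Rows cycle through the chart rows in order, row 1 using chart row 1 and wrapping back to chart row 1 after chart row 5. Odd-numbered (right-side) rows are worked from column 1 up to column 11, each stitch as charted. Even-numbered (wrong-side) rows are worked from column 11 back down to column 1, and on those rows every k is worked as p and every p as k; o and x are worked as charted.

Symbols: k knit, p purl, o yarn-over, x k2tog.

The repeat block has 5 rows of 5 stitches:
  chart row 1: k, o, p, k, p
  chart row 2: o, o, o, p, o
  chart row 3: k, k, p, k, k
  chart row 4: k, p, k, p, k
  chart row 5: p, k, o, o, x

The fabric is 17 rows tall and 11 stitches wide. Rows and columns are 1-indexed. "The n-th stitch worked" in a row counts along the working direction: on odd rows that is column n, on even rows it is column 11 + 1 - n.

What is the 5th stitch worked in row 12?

Result:
o

Derivation:
For row 12: chart row = ((12-1) mod 5) + 1 = 2; this is a WS (even) row.
Chart row 2 tiled across columns 1-11: o o o p o o o o p o o
Wrong side: read the tiled row from column 11 down to 1 and exchange k with p (leave o, x).
Row 12 as worked: o o k o o o o k o o o
Counting 5 along the worked row gives o.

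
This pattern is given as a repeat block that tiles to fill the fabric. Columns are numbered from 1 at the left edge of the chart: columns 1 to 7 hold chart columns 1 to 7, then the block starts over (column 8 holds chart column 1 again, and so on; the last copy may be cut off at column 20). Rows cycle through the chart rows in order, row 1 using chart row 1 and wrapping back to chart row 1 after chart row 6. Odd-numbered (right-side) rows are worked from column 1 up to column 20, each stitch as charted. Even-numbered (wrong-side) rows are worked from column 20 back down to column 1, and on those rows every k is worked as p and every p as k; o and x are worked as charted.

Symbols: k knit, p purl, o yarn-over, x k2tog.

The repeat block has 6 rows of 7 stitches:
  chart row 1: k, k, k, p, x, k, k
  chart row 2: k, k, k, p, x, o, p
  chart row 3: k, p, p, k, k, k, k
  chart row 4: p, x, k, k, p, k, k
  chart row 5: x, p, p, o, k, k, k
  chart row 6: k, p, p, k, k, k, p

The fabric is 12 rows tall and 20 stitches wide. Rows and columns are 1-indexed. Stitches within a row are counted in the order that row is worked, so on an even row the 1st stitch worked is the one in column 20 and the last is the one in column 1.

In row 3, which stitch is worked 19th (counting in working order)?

== STITCH ==
k

Derivation:
Row 3 uses chart row ((3-1) mod 6)+1 = 3. Row 3 is odd, so RS.
Chart row 3 tiled across columns 1-20: k p p k k k k k p p k k k k k p p k k k
RS row: no reversal, no swap; stitch n worked = column n.
Stitch 19 in working order -> k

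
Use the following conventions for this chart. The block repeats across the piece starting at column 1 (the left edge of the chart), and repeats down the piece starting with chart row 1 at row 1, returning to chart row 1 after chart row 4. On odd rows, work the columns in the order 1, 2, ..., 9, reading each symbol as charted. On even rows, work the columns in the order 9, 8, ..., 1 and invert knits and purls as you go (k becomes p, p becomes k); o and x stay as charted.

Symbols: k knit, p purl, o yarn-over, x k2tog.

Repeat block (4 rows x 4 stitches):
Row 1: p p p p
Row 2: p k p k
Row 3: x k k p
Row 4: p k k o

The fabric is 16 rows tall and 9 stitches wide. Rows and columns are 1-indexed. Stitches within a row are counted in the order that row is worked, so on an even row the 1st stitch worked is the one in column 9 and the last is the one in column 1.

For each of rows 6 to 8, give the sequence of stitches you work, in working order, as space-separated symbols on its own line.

Row 6: chart row 2, WS - tiled (columns 1-9): p k p k p k p k p; work from column 9 back to 1 with k<->p swapped.
Row 7: chart row 3, RS - tile across columns 1-9 and work as-is.
Row 8: chart row 4, WS - tiled (columns 1-9): p k k o p k k o p; work from column 9 back to 1 with k<->p swapped.

Result:
k p k p k p k p k
x k k p x k k p x
k o p p k o p p k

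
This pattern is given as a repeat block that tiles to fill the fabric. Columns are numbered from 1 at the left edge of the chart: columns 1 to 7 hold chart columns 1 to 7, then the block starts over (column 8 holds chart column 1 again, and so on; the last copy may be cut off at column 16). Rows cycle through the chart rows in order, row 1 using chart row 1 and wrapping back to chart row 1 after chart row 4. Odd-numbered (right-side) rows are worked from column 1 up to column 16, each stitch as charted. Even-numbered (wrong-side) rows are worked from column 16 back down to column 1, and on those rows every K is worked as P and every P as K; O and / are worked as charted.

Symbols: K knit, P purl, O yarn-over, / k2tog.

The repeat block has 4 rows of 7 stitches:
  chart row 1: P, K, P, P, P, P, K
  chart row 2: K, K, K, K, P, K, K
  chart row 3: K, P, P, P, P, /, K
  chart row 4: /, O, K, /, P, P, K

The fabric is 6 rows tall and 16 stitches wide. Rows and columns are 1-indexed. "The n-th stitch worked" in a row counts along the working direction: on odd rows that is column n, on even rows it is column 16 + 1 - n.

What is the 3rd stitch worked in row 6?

Row 6: (6-1) mod 4 = 1, so use chart row 2. Even row -> WS.
Chart row 2 tiled across columns 1-16: K K K K P K K K K K K P K K K K
WS row: flip the tiled sequence (start at column 16) and apply K<->P; O and / stay.
Row 6 as worked: P P P P K P P P P P P K P P P P
The 3rd stitch worked is P.

== STITCH ==
P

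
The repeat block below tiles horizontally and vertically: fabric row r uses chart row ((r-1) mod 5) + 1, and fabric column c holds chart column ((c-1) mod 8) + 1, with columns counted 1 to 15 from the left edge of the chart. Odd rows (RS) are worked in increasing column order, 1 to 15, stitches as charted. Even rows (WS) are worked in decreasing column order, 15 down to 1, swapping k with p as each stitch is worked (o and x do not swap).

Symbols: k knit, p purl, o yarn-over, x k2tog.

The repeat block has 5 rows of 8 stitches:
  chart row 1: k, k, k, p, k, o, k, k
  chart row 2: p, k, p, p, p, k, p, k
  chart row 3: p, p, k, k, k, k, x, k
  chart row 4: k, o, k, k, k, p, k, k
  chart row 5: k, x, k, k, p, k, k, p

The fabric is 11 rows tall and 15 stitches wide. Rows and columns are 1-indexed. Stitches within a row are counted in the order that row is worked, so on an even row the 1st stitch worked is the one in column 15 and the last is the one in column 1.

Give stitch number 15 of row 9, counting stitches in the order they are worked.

Result:
k

Derivation:
For row 9: chart row = ((9-1) mod 5) + 1 = 4; this is a RS (odd) row.
Chart row 4 tiled across columns 1-15: k o k k k p k k k o k k k p k
RS: work column 1 to column 15, symbols as charted — the tiled row is the row as worked.
Stitch 15 in working order -> k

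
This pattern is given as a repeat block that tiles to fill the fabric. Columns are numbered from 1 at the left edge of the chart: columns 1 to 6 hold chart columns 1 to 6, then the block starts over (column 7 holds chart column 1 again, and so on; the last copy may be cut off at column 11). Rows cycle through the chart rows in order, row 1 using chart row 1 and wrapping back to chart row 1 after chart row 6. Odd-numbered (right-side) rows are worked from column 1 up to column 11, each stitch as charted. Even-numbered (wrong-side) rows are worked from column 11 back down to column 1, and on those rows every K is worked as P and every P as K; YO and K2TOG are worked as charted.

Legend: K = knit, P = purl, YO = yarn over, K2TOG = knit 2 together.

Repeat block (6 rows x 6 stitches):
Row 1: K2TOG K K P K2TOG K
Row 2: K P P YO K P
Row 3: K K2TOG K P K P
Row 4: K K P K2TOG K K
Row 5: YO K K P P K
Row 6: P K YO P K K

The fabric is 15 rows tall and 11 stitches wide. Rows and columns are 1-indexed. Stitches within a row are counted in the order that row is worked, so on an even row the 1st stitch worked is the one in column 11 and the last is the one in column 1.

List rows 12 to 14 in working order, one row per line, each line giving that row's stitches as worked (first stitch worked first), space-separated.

Row 12: chart row 6, WS - tiled (columns 1-11): P K YO P K K P K YO P K; work from column 11 back to 1 with K<->P swapped.
Row 13: chart row 1, RS - tile across columns 1-11 and work as-is.
Row 14: chart row 2, WS - tiled (columns 1-11): K P P YO K P K P P YO K; work from column 11 back to 1 with K<->P swapped.

== ROWS AS WORKED ==
P K YO P K P P K YO P K
K2TOG K K P K2TOG K K2TOG K K P K2TOG
P YO K K P K P YO K K P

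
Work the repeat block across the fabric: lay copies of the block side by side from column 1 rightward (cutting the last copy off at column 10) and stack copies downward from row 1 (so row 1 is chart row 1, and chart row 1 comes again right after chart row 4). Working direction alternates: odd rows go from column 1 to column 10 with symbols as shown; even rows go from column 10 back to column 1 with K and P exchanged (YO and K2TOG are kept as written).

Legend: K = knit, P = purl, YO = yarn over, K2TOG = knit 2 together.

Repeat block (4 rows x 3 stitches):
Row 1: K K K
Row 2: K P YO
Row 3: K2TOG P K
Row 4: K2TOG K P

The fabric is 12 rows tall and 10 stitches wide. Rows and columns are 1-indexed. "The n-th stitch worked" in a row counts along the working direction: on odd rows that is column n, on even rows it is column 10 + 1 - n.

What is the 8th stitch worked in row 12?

Row 12 uses chart row ((12-1) mod 4)+1 = 4. Row 12 is even, so WS.
Chart row 4 tiled across columns 1-10: K2TOG K P K2TOG K P K2TOG K P K2TOG
Wrong side: read the tiled row from column 10 down to 1 and exchange K with P (leave YO, K2TOG).
Row 12 as worked: K2TOG K P K2TOG K P K2TOG K P K2TOG
Stitch 8 in working order -> K

Result:
K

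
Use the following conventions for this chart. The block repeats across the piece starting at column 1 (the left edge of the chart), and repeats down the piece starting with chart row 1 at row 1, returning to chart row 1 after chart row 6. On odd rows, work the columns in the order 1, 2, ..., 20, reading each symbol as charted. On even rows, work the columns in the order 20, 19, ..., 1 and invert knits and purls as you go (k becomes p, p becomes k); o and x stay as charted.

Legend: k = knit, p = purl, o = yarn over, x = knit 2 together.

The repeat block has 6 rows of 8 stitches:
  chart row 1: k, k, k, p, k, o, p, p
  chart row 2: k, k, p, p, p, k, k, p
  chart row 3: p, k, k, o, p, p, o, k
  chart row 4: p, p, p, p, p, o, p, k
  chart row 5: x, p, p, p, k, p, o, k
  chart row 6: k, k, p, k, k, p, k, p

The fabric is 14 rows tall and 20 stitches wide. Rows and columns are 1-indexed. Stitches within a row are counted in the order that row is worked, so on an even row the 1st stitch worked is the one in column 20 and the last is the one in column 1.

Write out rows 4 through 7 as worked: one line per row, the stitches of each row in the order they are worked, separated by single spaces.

Row 4: chart row 4, WS - tiled (columns 1-20): p p p p p o p k p p p p p o p k p p p p; work from column 20 back to 1 with k<->p swapped.
Row 5: chart row 5, RS - tile across columns 1-20 and work as-is.
Row 6: chart row 6, WS - tiled (columns 1-20): k k p k k p k p k k p k k p k p k k p k; work from column 20 back to 1 with k<->p swapped.
Row 7: chart row 1, RS - tile across columns 1-20 and work as-is.

Rows as worked:
k k k k p k o k k k k k p k o k k k k k
x p p p k p o k x p p p k p o k x p p p
p k p p k p k p p k p p k p k p p k p p
k k k p k o p p k k k p k o p p k k k p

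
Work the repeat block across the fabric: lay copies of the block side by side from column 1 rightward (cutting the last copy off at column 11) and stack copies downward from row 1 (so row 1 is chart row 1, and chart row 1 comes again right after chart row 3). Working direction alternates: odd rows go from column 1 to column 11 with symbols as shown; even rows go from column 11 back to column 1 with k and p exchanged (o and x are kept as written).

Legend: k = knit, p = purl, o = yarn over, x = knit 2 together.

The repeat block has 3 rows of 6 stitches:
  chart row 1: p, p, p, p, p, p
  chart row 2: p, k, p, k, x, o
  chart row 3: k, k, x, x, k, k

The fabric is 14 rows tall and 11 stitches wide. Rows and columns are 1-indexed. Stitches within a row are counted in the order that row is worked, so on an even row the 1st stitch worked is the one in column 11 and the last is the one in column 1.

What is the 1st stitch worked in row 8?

Row 8: (8-1) mod 3 = 1, so use chart row 2. Even row -> WS.
Chart row 2 tiled across columns 1-11: p k p k x o p k p k x
Wrong side: read the tiled row from column 11 down to 1 and exchange k with p (leave o, x).
Row 8 as worked: x p k p k o x p k p k
Stitch 1 in working order -> x

== STITCH ==
x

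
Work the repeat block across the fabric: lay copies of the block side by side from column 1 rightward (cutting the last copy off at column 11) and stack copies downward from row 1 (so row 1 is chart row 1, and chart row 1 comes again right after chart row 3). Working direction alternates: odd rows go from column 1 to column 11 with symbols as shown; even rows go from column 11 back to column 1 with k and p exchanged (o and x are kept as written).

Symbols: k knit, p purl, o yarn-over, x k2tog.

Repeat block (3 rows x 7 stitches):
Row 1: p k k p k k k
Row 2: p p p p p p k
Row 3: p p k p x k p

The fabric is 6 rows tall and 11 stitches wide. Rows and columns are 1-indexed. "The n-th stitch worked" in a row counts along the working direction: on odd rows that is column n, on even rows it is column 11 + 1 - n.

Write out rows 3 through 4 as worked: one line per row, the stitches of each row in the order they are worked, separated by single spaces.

Row 3: chart row 3, RS - tile across columns 1-11 and work as-is.
Row 4: chart row 1, WS - tiled (columns 1-11): p k k p k k k p k k p; work from column 11 back to 1 with k<->p swapped.

Rows as worked:
p p k p x k p p p k p
k p p k p p p k p p k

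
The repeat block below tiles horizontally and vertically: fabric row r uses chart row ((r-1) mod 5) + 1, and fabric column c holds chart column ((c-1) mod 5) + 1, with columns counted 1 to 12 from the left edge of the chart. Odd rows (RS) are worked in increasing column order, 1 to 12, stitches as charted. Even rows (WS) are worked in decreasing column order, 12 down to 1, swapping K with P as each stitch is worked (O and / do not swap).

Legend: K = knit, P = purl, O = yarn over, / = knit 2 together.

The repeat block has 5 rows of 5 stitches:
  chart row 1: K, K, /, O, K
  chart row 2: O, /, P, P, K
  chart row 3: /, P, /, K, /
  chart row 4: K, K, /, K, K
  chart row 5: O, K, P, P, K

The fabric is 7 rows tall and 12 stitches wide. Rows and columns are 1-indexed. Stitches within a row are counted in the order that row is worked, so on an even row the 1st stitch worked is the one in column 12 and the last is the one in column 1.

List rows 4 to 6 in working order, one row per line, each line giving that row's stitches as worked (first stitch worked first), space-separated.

Row 4: chart row 4, WS - tiled (columns 1-12): K K / K K K K / K K K K; work from column 12 back to 1 with K<->P swapped.
Row 5: chart row 5, RS - tile across columns 1-12 and work as-is.
Row 6: chart row 1, WS - tiled (columns 1-12): K K / O K K K / O K K K; work from column 12 back to 1 with K<->P swapped.

Rows as worked:
P P P P / P P P P / P P
O K P P K O K P P K O K
P P P O / P P P O / P P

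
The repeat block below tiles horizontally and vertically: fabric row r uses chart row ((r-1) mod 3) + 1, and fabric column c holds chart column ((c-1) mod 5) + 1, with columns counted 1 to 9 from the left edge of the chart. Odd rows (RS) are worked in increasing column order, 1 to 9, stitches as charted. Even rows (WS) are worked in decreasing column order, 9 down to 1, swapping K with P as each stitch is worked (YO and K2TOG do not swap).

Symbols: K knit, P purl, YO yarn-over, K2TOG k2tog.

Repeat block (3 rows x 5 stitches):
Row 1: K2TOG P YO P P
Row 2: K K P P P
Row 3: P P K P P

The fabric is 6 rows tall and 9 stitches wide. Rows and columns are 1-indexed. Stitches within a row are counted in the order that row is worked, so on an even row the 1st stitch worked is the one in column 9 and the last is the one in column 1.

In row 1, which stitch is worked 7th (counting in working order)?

Result:
P

Derivation:
For row 1: chart row = ((1-1) mod 3) + 1 = 1; this is a RS (odd) row.
Chart row 1 tiled across columns 1-9: K2TOG P YO P P K2TOG P YO P
RS: work column 1 to column 9, symbols as charted — the tiled row is the row as worked.
Stitch 7 in working order -> P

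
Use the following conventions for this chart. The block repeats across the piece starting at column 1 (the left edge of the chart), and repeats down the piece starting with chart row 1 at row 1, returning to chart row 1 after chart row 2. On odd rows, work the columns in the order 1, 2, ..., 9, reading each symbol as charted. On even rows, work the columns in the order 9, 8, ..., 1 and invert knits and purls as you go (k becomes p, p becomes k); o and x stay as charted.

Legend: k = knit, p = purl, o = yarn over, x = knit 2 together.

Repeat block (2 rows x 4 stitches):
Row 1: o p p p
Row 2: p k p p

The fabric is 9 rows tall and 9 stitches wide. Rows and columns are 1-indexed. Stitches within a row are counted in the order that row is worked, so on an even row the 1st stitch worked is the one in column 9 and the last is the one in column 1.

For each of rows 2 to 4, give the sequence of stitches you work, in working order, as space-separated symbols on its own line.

Row 2: chart row 2, WS - tiled (columns 1-9): p k p p p k p p p; work from column 9 back to 1 with k<->p swapped.
Row 3: chart row 1, RS - tile across columns 1-9 and work as-is.
Row 4: chart row 2, WS - tiled (columns 1-9): p k p p p k p p p; work from column 9 back to 1 with k<->p swapped.

Rows as worked:
k k k p k k k p k
o p p p o p p p o
k k k p k k k p k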